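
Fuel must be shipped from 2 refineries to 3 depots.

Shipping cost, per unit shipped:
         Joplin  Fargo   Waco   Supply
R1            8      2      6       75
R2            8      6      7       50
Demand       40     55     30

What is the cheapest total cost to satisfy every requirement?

A cheapest plan:
  R1->Fargo: 55 × 2 = 110
  R1->Waco: 20 × 6 = 120
  R2->Joplin: 40 × 8 = 320
  R2->Waco: 10 × 7 = 70
Total = 110 + 120 + 320 + 70 = 620.

620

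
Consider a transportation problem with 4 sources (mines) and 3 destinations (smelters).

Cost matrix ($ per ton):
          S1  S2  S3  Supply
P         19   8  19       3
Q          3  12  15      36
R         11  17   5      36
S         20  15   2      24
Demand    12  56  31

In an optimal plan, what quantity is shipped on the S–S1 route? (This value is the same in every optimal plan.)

Optimal shipments:
  P->S2: 3 × $8 = $24
  Q->S1: 12 × $3 = $36
  Q->S2: 24 × $12 = $288
  R->S2: 29 × $17 = $493
  R->S3: 7 × $5 = $35
  S->S3: 24 × $2 = $48
Total cost = $924.
The route S→S1 is not used.

0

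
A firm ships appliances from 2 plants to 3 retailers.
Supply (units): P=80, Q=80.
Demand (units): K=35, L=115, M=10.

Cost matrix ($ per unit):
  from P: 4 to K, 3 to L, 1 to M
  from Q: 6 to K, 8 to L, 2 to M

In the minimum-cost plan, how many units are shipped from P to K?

The minimum-cost plan:
  P→L: 80 × $3 = $240
  Q→K: 35 × $6 = $210
  Q→L: 35 × $8 = $280
  Q→M: 10 × $2 = $20
Total cost = $750.
The route P→K is not used.

0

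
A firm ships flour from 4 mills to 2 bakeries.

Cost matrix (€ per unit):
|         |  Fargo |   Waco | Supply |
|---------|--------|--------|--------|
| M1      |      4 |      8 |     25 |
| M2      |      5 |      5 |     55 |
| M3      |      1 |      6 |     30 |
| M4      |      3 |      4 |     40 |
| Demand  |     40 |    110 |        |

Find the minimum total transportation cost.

A cheapest plan:
  M1 to Fargo: 10 × €4 = €40
  M1 to Waco: 15 × €8 = €120
  M2 to Waco: 55 × €5 = €275
  M3 to Fargo: 30 × €1 = €30
  M4 to Waco: 40 × €4 = €160
Total = 40 + 120 + 275 + 30 + 160 = €625.

625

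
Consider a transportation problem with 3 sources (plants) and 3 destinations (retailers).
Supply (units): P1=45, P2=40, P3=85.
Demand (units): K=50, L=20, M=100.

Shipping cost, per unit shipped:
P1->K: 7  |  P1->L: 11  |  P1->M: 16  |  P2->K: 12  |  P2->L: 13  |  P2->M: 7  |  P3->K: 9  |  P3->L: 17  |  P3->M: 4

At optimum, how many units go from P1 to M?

0

Optimal shipments:
  P1 to K: 45 units
  P2 to K: 5 units
  P2 to L: 20 units
  P2 to M: 15 units
  P3 to M: 85 units
Total cost = 1080.
The route P1→M is not used.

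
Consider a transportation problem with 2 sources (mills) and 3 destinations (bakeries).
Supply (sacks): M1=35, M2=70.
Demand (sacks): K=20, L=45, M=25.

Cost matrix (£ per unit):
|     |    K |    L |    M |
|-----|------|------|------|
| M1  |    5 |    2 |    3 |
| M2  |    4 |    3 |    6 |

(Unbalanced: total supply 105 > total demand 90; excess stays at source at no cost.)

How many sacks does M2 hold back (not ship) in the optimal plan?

15

Minimum-cost shipments:
  M1–L: 10 sacks
  M1–M: 25 sacks
  M2–K: 20 sacks
  M2–L: 35 sacks
Total cost = £280.
M2 ships 55 of its 70, leaving 15.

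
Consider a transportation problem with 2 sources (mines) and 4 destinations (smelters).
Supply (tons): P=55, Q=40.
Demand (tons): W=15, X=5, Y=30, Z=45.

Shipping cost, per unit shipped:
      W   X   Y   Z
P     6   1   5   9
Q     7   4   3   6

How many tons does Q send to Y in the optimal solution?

Optimal shipments:
  P to W: 15 × 6 = 90
  P to X: 5 × 1 = 5
  P to Y: 30 × 5 = 150
  P to Z: 5 × 9 = 45
  Q to Z: 40 × 6 = 240
Total cost = 530.
The route Q→Y is not used.

0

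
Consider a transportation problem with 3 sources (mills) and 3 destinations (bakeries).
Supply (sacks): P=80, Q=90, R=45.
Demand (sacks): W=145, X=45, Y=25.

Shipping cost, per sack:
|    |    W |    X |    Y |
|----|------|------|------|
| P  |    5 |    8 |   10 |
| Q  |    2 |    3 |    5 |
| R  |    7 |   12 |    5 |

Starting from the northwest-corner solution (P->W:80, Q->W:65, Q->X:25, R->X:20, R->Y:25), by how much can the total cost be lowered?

Current plan cost = 80·5 + 65·2 + 25·3 + 20·12 + 25·5 = 970.
Optimal plan:
  P to W: 80 sacks
  Q to W: 45 sacks
  Q to X: 45 sacks
  R to W: 20 sacks
  R to Y: 25 sacks
Optimal cost = 890.
Saving = 970 − 890 = 80.

80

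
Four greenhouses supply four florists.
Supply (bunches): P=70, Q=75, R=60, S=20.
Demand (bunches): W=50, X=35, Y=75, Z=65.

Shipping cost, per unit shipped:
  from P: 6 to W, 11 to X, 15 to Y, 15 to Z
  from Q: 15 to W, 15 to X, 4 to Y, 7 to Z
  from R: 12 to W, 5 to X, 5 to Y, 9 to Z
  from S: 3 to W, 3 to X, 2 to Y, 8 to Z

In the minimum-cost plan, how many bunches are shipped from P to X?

20

Optimal shipments:
  P–W: 50 bunches
  P–X: 20 bunches
  Q–Y: 10 bunches
  Q–Z: 65 bunches
  R–X: 15 bunches
  R–Y: 45 bunches
  S–Y: 20 bunches
Total cost = 1355.
So P→X carries 20 bunches.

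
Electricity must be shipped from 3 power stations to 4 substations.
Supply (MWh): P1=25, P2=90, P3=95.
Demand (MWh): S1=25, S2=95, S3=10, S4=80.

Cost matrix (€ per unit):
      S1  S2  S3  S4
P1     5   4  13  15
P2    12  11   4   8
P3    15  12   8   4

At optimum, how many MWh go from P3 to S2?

The minimum-cost plan:
  P1->S2: 25 × €4 = €100
  P2->S1: 25 × €12 = €300
  P2->S2: 55 × €11 = €605
  P2->S3: 10 × €4 = €40
  P3->S2: 15 × €12 = €180
  P3->S4: 80 × €4 = €320
Total cost = €1545.
So P3→S2 carries 15 MWh.

15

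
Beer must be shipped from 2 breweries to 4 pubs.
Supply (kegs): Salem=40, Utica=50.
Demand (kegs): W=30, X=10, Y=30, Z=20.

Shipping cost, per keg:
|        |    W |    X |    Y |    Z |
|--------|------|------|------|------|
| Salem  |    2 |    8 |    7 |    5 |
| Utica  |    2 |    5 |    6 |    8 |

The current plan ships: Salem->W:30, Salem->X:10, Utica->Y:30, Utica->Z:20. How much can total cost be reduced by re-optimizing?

Current plan cost = 30·2 + 10·8 + 30·6 + 20·8 = 480.
Optimal plan:
  Salem–W: 20 × 2 = 40
  Salem–Z: 20 × 5 = 100
  Utica–W: 10 × 2 = 20
  Utica–X: 10 × 5 = 50
  Utica–Y: 30 × 6 = 180
Optimal cost = 390.
Saving = 480 − 390 = 90.

90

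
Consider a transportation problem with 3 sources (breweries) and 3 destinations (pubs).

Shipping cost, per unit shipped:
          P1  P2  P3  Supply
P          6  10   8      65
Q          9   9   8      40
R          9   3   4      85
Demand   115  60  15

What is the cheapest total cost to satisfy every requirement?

An optimal shipping plan:
  P→P1: 65 × 6 = 390
  Q→P1: 40 × 9 = 360
  R→P1: 10 × 9 = 90
  R→P2: 60 × 3 = 180
  R→P3: 15 × 4 = 60
Total = 390 + 360 + 90 + 180 + 60 = 1080.
(Supply check: P ships 65; Q ships 40; R ships 85.)

1080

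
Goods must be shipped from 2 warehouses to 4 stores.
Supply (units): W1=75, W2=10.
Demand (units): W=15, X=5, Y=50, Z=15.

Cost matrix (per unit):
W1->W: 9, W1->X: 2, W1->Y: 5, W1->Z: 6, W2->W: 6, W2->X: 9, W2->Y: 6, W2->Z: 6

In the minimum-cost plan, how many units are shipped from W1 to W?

5

Optimal shipments:
  W1->W: 5 units
  W1->X: 5 units
  W1->Y: 50 units
  W1->Z: 15 units
  W2->W: 10 units
Total cost = 455.
So W1→W carries 5 units.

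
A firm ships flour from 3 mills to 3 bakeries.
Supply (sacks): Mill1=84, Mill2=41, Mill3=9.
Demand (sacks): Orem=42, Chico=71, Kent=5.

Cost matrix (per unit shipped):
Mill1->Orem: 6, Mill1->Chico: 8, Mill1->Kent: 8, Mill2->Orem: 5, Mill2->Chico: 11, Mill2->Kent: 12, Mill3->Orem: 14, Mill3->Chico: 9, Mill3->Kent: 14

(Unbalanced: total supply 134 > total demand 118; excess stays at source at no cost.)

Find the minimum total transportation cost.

819

An optimal shipping plan:
  Mill1->Orem: 1 × 6 = 6
  Mill1->Chico: 71 × 8 = 568
  Mill1->Kent: 5 × 8 = 40
  Mill2->Orem: 41 × 5 = 205
Total = 6 + 568 + 40 + 205 = 819.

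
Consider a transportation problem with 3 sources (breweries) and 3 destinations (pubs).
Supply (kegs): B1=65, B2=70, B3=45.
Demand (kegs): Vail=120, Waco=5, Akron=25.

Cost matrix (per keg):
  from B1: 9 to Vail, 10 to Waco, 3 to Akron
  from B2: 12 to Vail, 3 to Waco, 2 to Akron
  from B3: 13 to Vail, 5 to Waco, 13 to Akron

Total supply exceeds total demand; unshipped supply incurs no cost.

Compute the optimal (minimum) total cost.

Optimal allocation:
  B1→Vail: 65 × 9 = 585
  B2→Vail: 40 × 12 = 480
  B2→Waco: 5 × 3 = 15
  B2→Akron: 25 × 2 = 50
  B3→Vail: 15 × 13 = 195
Total = 585 + 480 + 15 + 50 + 195 = 1325.
(Supply check: B1 ships 65; B2 ships 70; B3 ships 15.)

1325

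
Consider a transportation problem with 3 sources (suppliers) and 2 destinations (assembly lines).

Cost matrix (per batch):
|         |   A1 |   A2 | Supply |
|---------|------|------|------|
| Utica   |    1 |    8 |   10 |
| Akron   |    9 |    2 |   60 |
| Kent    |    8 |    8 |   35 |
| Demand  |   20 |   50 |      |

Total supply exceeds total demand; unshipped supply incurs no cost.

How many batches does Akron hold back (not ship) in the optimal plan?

10

An optimal plan:
  Utica to A1: 10 × 1 = 10
  Akron to A2: 50 × 2 = 100
  Kent to A1: 10 × 8 = 80
Total cost = 190.
Akron ships 50 of its 60, leaving 10.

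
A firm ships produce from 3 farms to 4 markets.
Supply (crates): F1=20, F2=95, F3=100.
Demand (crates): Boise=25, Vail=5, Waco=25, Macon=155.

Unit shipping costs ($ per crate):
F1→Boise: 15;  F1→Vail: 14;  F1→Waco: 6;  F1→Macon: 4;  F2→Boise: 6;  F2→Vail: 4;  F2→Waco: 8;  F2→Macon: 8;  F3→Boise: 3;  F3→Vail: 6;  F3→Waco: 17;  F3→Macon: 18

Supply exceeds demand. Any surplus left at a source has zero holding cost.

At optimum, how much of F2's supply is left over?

An optimal plan:
  F1->Macon: 20 × $4 = $80
  F2->Macon: 95 × $8 = $760
  F3->Boise: 25 × $3 = $75
  F3->Vail: 5 × $6 = $30
  F3->Waco: 25 × $17 = $425
  F3->Macon: 40 × $18 = $720
Total cost = $2090.
F2 ships 95 of its 95, leaving 0.

0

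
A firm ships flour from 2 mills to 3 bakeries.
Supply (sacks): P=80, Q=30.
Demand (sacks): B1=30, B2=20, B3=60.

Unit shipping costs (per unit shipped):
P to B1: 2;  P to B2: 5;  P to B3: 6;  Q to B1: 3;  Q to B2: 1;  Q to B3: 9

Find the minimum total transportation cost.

A cheapest plan:
  P→B1: 20 × 2 = 40
  P→B3: 60 × 6 = 360
  Q→B1: 10 × 3 = 30
  Q→B2: 20 × 1 = 20
Total = 40 + 360 + 30 + 20 = 450.

450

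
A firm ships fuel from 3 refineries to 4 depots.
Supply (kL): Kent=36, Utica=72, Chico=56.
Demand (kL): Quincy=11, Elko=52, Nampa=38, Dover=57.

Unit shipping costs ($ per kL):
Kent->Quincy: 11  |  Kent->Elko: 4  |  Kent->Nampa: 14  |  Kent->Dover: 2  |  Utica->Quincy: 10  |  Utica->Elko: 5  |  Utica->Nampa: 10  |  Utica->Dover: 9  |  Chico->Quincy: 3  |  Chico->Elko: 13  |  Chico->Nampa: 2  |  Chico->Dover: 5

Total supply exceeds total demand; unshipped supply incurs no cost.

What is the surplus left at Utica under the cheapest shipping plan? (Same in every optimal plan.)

Minimum-cost shipments:
  Kent–Dover: 36 × $2 = $72
  Utica–Elko: 52 × $5 = $260
  Utica–Dover: 14 × $9 = $126
  Chico–Quincy: 11 × $3 = $33
  Chico–Nampa: 38 × $2 = $76
  Chico–Dover: 7 × $5 = $35
Total cost = $602.
Utica ships 66 of its 72, leaving 6.

6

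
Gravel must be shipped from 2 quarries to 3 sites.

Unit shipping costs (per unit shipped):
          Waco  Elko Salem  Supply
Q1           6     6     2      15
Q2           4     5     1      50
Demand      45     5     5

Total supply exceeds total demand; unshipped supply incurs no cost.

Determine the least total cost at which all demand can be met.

Optimal allocation:
  Q1 to Elko: 5 × 6 = 30
  Q2 to Waco: 45 × 4 = 180
  Q2 to Salem: 5 × 1 = 5
Total = 30 + 180 + 5 = 215.

215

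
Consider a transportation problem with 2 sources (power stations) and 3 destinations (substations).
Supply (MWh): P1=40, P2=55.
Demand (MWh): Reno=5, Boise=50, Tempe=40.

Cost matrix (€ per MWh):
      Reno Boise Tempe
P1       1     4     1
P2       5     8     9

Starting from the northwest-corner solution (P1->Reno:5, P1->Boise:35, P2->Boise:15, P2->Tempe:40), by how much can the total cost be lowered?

Current plan cost = 5·1 + 35·4 + 15·8 + 40·9 = €625.
Optimal plan:
  P1→Tempe: 40 × €1 = €40
  P2→Reno: 5 × €5 = €25
  P2→Boise: 50 × €8 = €400
Optimal cost = €465.
Saving = 625 − 465 = €160.

160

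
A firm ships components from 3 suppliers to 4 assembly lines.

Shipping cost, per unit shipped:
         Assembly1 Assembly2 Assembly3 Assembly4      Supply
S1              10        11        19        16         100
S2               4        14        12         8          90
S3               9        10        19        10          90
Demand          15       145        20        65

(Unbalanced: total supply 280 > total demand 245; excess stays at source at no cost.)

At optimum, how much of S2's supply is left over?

0

Minimum-cost shipments:
  S1–Assembly2: 65 batches
  S2–Assembly1: 15 batches
  S2–Assembly3: 20 batches
  S2–Assembly4: 55 batches
  S3–Assembly2: 80 batches
  S3–Assembly4: 10 batches
Total cost = 2355.
S2 ships 90 of its 90, leaving 0.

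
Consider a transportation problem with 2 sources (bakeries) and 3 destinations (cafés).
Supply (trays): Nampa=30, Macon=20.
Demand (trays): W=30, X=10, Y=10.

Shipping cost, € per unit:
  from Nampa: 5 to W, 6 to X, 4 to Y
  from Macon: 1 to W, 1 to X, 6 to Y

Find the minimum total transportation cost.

One minimum-cost allocation:
  Nampa->W: 20 × €5 = €100
  Nampa->Y: 10 × €4 = €40
  Macon->W: 10 × €1 = €10
  Macon->X: 10 × €1 = €10
Total = 100 + 40 + 10 + 10 = €160.
(Supply check: Nampa ships 30; Macon ships 20.)

160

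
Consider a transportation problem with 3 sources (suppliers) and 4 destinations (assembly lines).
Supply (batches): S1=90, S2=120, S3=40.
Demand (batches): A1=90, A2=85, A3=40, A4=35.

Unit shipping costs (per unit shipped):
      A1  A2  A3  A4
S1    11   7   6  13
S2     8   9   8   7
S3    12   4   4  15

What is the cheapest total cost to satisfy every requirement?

1695

A cheapest plan:
  S1 to A1: 5 × 11 = 55
  S1 to A2: 45 × 7 = 315
  S1 to A3: 40 × 6 = 240
  S2 to A1: 85 × 8 = 680
  S2 to A4: 35 × 7 = 245
  S3 to A2: 40 × 4 = 160
Total = 55 + 315 + 240 + 680 + 245 + 160 = 1695.
(Supply check: S1 ships 90; S2 ships 120; S3 ships 40.)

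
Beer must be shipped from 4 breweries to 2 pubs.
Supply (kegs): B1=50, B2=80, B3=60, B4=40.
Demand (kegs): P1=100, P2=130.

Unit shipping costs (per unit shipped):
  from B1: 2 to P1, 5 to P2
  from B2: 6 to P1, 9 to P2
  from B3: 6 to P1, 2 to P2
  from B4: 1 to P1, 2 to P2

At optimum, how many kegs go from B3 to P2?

Optimal shipments:
  B1->P1: 50 × 2 = 100
  B2->P1: 50 × 6 = 300
  B2->P2: 30 × 9 = 270
  B3->P2: 60 × 2 = 120
  B4->P2: 40 × 2 = 80
Total cost = 870.
So B3→P2 carries 60 kegs.

60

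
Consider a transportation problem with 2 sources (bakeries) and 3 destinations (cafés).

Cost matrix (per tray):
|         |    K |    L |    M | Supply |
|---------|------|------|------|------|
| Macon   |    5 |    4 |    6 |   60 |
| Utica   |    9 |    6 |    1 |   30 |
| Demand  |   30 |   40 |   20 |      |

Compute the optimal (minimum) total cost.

One minimum-cost allocation:
  Macon->K: 30 × 5 = 150
  Macon->L: 30 × 4 = 120
  Utica->L: 10 × 6 = 60
  Utica->M: 20 × 1 = 20
Total = 150 + 120 + 60 + 20 = 350.

350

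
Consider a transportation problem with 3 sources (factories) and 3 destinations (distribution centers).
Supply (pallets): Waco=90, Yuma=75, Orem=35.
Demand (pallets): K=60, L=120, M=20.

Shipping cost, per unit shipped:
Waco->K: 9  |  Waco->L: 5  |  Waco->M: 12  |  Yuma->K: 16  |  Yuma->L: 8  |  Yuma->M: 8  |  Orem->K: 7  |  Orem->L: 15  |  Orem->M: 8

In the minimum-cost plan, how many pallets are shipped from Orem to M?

0

The minimum-cost plan:
  Waco→K: 25 × 9 = 225
  Waco→L: 65 × 5 = 325
  Yuma→L: 55 × 8 = 440
  Yuma→M: 20 × 8 = 160
  Orem→K: 35 × 7 = 245
Total cost = 1395.
The route Orem→M is not used.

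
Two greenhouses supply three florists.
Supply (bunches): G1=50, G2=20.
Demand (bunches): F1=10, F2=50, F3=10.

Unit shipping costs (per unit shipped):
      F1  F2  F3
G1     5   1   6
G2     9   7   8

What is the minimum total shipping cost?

An optimal shipping plan:
  G1→F2: 50 × 1 = 50
  G2→F1: 10 × 9 = 90
  G2→F3: 10 × 8 = 80
Total = 50 + 90 + 80 = 220.
(Supply check: G1 ships 50; G2 ships 20.)

220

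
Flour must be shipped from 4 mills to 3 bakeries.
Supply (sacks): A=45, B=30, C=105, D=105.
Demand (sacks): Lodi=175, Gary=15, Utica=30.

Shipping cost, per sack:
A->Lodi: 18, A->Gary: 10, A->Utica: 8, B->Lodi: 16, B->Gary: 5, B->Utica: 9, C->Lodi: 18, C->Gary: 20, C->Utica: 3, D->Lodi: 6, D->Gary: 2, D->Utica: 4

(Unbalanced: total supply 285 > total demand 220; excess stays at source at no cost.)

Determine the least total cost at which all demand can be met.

One minimum-cost allocation:
  B→Lodi: 15 × 16 = 240
  B→Gary: 15 × 5 = 75
  C→Lodi: 55 × 18 = 990
  C→Utica: 30 × 3 = 90
  D→Lodi: 105 × 6 = 630
Total = 240 + 75 + 990 + 90 + 630 = 2025.

2025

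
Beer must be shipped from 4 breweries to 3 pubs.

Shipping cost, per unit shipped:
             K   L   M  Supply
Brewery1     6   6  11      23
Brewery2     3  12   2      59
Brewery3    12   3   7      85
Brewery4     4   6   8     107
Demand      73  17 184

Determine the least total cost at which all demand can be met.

1439

An optimal shipping plan:
  Brewery1->K: 6 × 6 = 36
  Brewery1->L: 17 × 6 = 102
  Brewery2->M: 59 × 2 = 118
  Brewery3->M: 85 × 7 = 595
  Brewery4->K: 67 × 4 = 268
  Brewery4->M: 40 × 8 = 320
Total = 36 + 102 + 118 + 595 + 268 + 320 = 1439.
(Supply check: Brewery1 ships 23; Brewery2 ships 59; Brewery3 ships 85; Brewery4 ships 107.)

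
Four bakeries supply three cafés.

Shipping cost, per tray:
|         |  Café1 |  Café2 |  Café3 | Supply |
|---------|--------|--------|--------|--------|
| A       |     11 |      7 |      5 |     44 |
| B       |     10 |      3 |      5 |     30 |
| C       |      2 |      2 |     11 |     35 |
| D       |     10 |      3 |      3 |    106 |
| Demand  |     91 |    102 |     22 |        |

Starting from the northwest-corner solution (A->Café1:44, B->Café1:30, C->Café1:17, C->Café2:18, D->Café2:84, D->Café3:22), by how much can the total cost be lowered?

126

Current plan cost = 44·11 + 30·10 + 17·2 + 18·2 + 84·3 + 22·3 = 1172.
Optimal plan:
  A->Café1: 44 × 11 = 484
  B->Café1: 12 × 10 = 120
  B->Café2: 18 × 3 = 54
  C->Café1: 35 × 2 = 70
  D->Café2: 84 × 3 = 252
  D->Café3: 22 × 3 = 66
Optimal cost = 1046.
Saving = 1172 − 1046 = 126.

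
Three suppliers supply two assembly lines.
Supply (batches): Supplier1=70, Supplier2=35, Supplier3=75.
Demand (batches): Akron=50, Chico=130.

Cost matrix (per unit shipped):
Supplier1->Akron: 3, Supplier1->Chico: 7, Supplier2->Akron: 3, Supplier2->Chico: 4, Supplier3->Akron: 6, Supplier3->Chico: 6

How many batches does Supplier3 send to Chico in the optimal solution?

75

Optimal shipments:
  Supplier1->Akron: 50 batches
  Supplier1->Chico: 20 batches
  Supplier2->Chico: 35 batches
  Supplier3->Chico: 75 batches
Total cost = 880.
So Supplier3→Chico carries 75 batches.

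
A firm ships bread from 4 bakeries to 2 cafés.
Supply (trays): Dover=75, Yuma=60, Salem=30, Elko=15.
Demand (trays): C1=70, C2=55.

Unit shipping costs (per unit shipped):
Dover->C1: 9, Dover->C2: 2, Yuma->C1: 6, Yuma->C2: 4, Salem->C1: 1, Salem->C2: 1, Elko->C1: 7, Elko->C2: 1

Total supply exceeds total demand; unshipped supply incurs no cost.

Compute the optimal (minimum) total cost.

365

A cheapest plan:
  Dover→C2: 40 × 2 = 80
  Yuma→C1: 40 × 6 = 240
  Salem→C1: 30 × 1 = 30
  Elko→C2: 15 × 1 = 15
Total = 80 + 240 + 30 + 15 = 365.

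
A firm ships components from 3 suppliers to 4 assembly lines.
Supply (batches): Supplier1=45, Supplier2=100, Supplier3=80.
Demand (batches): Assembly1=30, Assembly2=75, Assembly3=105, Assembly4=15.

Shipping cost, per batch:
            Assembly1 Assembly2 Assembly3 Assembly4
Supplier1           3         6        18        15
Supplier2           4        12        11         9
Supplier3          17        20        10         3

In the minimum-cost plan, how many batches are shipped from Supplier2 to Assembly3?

Optimal shipments:
  Supplier1–Assembly2: 45 × 6 = 270
  Supplier2–Assembly1: 30 × 4 = 120
  Supplier2–Assembly2: 30 × 12 = 360
  Supplier2–Assembly3: 40 × 11 = 440
  Supplier3–Assembly3: 65 × 10 = 650
  Supplier3–Assembly4: 15 × 3 = 45
Total cost = 1885.
So Supplier2→Assembly3 carries 40 batches.

40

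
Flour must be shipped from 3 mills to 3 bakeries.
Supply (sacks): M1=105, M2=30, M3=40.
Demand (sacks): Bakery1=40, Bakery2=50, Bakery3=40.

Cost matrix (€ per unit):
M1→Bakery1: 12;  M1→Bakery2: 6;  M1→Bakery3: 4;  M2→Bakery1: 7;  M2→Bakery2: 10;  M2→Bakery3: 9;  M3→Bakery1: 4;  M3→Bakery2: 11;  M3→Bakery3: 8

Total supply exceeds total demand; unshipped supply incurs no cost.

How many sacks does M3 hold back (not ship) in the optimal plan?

0

Minimum-cost shipments:
  M1–Bakery2: 50 × €6 = €300
  M1–Bakery3: 40 × €4 = €160
  M3–Bakery1: 40 × €4 = €160
Total cost = €620.
M3 ships 40 of its 40, leaving 0.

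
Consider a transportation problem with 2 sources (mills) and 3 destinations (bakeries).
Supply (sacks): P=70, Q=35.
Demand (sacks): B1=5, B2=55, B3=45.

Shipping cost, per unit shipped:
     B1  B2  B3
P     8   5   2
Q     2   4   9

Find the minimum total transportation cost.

345

One minimum-cost allocation:
  P->B2: 25 sacks
  P->B3: 45 sacks
  Q->B1: 5 sacks
  Q->B2: 30 sacks
Total cost = 345.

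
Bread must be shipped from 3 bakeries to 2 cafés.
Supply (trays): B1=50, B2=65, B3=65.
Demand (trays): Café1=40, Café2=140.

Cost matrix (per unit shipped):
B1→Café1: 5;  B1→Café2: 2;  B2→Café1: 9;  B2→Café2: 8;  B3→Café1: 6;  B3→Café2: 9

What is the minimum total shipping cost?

1085

Optimal allocation:
  B1→Café2: 50 × 2 = 100
  B2→Café2: 65 × 8 = 520
  B3→Café1: 40 × 6 = 240
  B3→Café2: 25 × 9 = 225
Total = 100 + 520 + 240 + 225 = 1085.
(Supply check: B1 ships 50; B2 ships 65; B3 ships 65.)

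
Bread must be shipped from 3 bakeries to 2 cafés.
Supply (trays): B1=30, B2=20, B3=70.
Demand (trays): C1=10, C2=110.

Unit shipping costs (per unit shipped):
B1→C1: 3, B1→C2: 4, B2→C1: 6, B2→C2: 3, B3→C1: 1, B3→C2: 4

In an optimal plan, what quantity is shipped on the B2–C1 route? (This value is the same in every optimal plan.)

Solving gives:
  B1–C2: 30 × 4 = 120
  B2–C2: 20 × 3 = 60
  B3–C1: 10 × 1 = 10
  B3–C2: 60 × 4 = 240
Total cost = 430.
The route B2→C1 is not used.

0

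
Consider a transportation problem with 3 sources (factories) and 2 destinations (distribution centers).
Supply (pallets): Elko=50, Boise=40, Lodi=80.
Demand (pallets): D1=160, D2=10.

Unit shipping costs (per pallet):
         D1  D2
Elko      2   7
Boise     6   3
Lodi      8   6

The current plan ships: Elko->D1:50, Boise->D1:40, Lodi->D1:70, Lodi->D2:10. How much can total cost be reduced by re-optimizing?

Current plan cost = 50·2 + 40·6 + 70·8 + 10·6 = 960.
Optimal plan:
  Elko->D1: 50 × 2 = 100
  Boise->D1: 30 × 6 = 180
  Boise->D2: 10 × 3 = 30
  Lodi->D1: 80 × 8 = 640
Optimal cost = 950.
Saving = 960 − 950 = 10.

10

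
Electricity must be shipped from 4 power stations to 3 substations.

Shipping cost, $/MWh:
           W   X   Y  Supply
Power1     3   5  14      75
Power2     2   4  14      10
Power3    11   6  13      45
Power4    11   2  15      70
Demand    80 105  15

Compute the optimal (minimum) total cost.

770

Optimal allocation:
  Power1→W: 70 MWh
  Power1→X: 5 MWh
  Power2→W: 10 MWh
  Power3→X: 30 MWh
  Power3→Y: 15 MWh
  Power4→X: 70 MWh
Total cost = $770.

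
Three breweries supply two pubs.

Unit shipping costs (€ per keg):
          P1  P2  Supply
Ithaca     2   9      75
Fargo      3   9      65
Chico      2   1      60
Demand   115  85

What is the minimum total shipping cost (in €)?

555

A cheapest plan:
  Ithaca to P1: 75 kegs
  Fargo to P1: 40 kegs
  Fargo to P2: 25 kegs
  Chico to P2: 60 kegs
Total cost = €555.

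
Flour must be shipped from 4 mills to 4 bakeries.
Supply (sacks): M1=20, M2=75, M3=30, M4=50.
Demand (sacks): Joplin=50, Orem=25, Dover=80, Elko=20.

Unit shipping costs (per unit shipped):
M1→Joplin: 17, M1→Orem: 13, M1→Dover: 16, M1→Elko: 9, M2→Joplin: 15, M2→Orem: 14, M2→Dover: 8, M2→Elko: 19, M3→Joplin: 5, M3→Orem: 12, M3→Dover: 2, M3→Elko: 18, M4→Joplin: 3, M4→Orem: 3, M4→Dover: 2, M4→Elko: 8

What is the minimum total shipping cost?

1065

Optimal allocation:
  M1 to Elko: 20 × 9 = 180
  M2 to Dover: 75 × 8 = 600
  M3 to Joplin: 25 × 5 = 125
  M3 to Dover: 5 × 2 = 10
  M4 to Joplin: 25 × 3 = 75
  M4 to Orem: 25 × 3 = 75
Total = 180 + 600 + 125 + 10 + 75 + 75 = 1065.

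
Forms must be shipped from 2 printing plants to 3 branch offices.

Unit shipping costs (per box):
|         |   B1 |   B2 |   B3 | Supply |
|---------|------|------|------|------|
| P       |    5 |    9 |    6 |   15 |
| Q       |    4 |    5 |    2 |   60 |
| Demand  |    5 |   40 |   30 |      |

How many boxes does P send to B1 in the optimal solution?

Optimal shipments:
  P to B1: 5 boxes
  P to B2: 10 boxes
  Q to B2: 30 boxes
  Q to B3: 30 boxes
Total cost = 325.
So P→B1 carries 5 boxes.

5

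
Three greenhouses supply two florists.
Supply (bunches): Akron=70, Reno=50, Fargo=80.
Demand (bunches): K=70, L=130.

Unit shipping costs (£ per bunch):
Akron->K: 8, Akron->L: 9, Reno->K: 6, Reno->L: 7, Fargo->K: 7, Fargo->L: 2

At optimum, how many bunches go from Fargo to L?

80

Optimal shipments:
  Akron–K: 70 bunches
  Reno–L: 50 bunches
  Fargo–L: 80 bunches
Total cost = £1070.
So Fargo→L carries 80 bunches.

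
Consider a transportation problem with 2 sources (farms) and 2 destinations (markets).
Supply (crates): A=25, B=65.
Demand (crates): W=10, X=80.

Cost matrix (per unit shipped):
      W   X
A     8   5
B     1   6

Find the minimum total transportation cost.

A cheapest plan:
  A->X: 25 crates
  B->W: 10 crates
  B->X: 55 crates
Total cost = 465.

465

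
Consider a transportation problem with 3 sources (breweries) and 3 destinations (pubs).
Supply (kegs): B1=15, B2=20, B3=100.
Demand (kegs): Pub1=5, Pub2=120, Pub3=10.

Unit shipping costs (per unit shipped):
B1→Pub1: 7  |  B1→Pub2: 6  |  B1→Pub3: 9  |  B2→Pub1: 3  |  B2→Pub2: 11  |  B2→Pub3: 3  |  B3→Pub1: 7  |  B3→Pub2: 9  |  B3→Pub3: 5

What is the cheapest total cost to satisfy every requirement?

1090

An optimal shipping plan:
  B1–Pub2: 15 × 6 = 90
  B2–Pub1: 5 × 3 = 15
  B2–Pub2: 5 × 11 = 55
  B2–Pub3: 10 × 3 = 30
  B3–Pub2: 100 × 9 = 900
Total = 90 + 15 + 55 + 30 + 900 = 1090.
(Supply check: B1 ships 15; B2 ships 20; B3 ships 100.)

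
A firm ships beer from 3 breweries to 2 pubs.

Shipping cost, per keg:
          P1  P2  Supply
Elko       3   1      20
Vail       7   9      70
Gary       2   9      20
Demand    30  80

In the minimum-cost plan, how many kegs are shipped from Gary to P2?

0

Optimal shipments:
  Elko–P2: 20 × 1 = 20
  Vail–P1: 10 × 7 = 70
  Vail–P2: 60 × 9 = 540
  Gary–P1: 20 × 2 = 40
Total cost = 670.
The route Gary→P2 is not used.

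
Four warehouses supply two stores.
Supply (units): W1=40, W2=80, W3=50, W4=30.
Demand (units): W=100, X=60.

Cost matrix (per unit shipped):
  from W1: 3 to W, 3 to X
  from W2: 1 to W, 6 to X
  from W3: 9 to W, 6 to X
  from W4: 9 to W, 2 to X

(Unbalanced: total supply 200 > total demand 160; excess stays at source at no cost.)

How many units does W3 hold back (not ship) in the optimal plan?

Minimum-cost shipments:
  W1 to W: 20 × 3 = 60
  W1 to X: 20 × 3 = 60
  W2 to W: 80 × 1 = 80
  W3 to X: 10 × 6 = 60
  W4 to X: 30 × 2 = 60
Total cost = 320.
W3 ships 10 of its 50, leaving 40.

40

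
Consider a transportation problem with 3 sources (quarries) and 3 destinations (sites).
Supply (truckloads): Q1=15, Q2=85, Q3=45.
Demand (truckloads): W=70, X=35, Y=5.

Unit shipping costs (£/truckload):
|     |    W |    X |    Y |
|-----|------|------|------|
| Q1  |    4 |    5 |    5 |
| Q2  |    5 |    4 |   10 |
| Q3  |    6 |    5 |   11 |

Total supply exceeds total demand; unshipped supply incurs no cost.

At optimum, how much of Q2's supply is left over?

Minimum-cost shipments:
  Q1→W: 10 × £4 = £40
  Q1→Y: 5 × £5 = £25
  Q2→W: 50 × £5 = £250
  Q2→X: 35 × £4 = £140
  Q3→W: 10 × £6 = £60
Total cost = £515.
Q2 ships 85 of its 85, leaving 0.

0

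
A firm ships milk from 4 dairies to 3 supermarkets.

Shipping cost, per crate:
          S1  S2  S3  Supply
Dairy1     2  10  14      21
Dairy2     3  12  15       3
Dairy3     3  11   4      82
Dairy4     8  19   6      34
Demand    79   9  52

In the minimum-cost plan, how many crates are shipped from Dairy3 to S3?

18

Solving gives:
  Dairy1 to S1: 12 × 2 = 24
  Dairy1 to S2: 9 × 10 = 90
  Dairy2 to S1: 3 × 3 = 9
  Dairy3 to S1: 64 × 3 = 192
  Dairy3 to S3: 18 × 4 = 72
  Dairy4 to S3: 34 × 6 = 204
Total cost = 591.
So Dairy3→S3 carries 18 crates.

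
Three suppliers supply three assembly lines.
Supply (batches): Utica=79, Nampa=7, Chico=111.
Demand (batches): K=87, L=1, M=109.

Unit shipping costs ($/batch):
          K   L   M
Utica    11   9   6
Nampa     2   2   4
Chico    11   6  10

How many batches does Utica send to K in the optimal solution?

Solving gives:
  Utica to M: 79 × $6 = $474
  Nampa to K: 7 × $2 = $14
  Chico to K: 80 × $11 = $880
  Chico to L: 1 × $6 = $6
  Chico to M: 30 × $10 = $300
Total cost = $1674.
The route Utica→K is not used.

0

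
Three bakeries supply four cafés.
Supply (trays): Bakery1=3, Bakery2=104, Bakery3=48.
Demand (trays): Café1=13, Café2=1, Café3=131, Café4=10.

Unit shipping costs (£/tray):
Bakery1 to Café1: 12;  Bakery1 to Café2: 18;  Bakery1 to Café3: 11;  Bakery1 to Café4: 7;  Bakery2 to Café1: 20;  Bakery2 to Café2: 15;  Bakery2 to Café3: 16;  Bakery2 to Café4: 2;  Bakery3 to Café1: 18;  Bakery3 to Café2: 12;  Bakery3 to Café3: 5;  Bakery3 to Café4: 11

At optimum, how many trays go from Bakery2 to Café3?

83

Optimal shipments:
  Bakery1–Café1: 3 × £12 = £36
  Bakery2–Café1: 10 × £20 = £200
  Bakery2–Café2: 1 × £15 = £15
  Bakery2–Café3: 83 × £16 = £1328
  Bakery2–Café4: 10 × £2 = £20
  Bakery3–Café3: 48 × £5 = £240
Total cost = £1839.
So Bakery2→Café3 carries 83 trays.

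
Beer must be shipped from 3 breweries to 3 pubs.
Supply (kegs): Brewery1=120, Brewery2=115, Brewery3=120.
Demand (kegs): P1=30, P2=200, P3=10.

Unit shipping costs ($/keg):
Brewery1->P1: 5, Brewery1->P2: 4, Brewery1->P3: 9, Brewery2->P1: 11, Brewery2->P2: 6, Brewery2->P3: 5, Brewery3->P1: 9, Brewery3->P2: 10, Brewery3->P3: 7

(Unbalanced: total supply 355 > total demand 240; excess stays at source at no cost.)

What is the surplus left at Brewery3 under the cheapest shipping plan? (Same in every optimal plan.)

115

An optimal plan:
  Brewery1->P1: 25 kegs
  Brewery1->P2: 95 kegs
  Brewery2->P2: 105 kegs
  Brewery2->P3: 10 kegs
  Brewery3->P1: 5 kegs
Total cost = $1230.
Brewery3 ships 5 of its 120, leaving 115.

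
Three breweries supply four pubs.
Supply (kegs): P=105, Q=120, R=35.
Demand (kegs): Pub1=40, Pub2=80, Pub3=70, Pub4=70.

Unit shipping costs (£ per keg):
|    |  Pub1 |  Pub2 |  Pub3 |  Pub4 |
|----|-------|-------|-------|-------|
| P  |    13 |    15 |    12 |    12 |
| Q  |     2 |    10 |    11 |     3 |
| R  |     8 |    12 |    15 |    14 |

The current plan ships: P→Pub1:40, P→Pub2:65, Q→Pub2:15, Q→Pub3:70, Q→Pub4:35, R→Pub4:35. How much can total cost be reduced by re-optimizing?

835

Current plan cost = 40·13 + 65·15 + 15·10 + 70·11 + 35·3 + 35·14 = £3010.
Optimal plan:
  P to Pub2: 35 × £15 = £525
  P to Pub3: 70 × £12 = £840
  Q to Pub1: 40 × £2 = £80
  Q to Pub2: 10 × £10 = £100
  Q to Pub4: 70 × £3 = £210
  R to Pub2: 35 × £12 = £420
Optimal cost = £2175.
Saving = 3010 − 2175 = £835.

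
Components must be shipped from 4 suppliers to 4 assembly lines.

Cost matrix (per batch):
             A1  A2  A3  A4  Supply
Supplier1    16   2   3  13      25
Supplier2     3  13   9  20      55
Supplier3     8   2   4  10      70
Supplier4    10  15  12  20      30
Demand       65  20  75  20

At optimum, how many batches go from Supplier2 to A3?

0

Optimal shipments:
  Supplier1→A3: 25 × 3 = 75
  Supplier2→A1: 55 × 3 = 165
  Supplier3→A2: 20 × 2 = 40
  Supplier3→A3: 30 × 4 = 120
  Supplier3→A4: 20 × 10 = 200
  Supplier4→A1: 10 × 10 = 100
  Supplier4→A3: 20 × 12 = 240
Total cost = 940.
The route Supplier2→A3 is not used.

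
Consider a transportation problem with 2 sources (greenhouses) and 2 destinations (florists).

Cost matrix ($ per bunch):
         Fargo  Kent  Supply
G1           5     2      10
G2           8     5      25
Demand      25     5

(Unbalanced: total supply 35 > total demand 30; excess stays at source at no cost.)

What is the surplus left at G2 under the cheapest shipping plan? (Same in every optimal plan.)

An optimal plan:
  G1→Fargo: 5 × $5 = $25
  G1→Kent: 5 × $2 = $10
  G2→Fargo: 20 × $8 = $160
Total cost = $195.
G2 ships 20 of its 25, leaving 5.

5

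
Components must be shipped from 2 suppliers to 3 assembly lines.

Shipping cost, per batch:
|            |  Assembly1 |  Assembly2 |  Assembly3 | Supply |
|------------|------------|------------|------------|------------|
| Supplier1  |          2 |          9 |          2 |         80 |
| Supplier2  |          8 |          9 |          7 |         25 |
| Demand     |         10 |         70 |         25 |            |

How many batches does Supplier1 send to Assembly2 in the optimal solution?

45

Solving gives:
  Supplier1->Assembly1: 10 × 2 = 20
  Supplier1->Assembly2: 45 × 9 = 405
  Supplier1->Assembly3: 25 × 2 = 50
  Supplier2->Assembly2: 25 × 9 = 225
Total cost = 700.
So Supplier1→Assembly2 carries 45 batches.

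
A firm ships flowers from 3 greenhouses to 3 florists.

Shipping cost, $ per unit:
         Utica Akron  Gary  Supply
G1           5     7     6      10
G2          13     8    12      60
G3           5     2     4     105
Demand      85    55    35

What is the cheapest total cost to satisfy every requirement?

An optimal shipping plan:
  G1->Utica: 10 × $5 = $50
  G2->Utica: 5 × $13 = $65
  G2->Akron: 55 × $8 = $440
  G3->Utica: 70 × $5 = $350
  G3->Gary: 35 × $4 = $140
Total = 50 + 65 + 440 + 350 + 140 = $1045.

1045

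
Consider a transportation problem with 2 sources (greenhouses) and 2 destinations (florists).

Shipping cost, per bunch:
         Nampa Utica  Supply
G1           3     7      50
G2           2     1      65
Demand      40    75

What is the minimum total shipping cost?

An optimal shipping plan:
  G1 to Nampa: 40 bunches
  G1 to Utica: 10 bunches
  G2 to Utica: 65 bunches
Total cost = 255.
(Supply check: G1 ships 50; G2 ships 65.)

255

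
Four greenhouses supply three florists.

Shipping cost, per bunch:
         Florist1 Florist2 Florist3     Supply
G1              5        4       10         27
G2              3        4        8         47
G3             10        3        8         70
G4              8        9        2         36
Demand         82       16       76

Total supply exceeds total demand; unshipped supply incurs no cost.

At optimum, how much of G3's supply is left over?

Minimum-cost shipments:
  G1→Florist1: 27 bunches
  G2→Florist1: 47 bunches
  G3→Florist1: 8 bunches
  G3→Florist2: 16 bunches
  G3→Florist3: 40 bunches
  G4→Florist3: 36 bunches
Total cost = 796.
G3 ships 64 of its 70, leaving 6.

6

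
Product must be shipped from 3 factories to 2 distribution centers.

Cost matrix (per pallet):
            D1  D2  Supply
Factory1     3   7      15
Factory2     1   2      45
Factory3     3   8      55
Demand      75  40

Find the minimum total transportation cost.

An optimal shipping plan:
  Factory1 to D1: 15 pallets
  Factory2 to D1: 5 pallets
  Factory2 to D2: 40 pallets
  Factory3 to D1: 55 pallets
Total cost = 295.

295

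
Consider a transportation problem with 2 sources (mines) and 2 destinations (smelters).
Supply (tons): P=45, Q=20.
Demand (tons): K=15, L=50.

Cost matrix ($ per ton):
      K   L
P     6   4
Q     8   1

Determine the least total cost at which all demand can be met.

230

Optimal allocation:
  P to K: 15 × $6 = $90
  P to L: 30 × $4 = $120
  Q to L: 20 × $1 = $20
Total = 90 + 120 + 20 = $230.
(Supply check: P ships 45; Q ships 20.)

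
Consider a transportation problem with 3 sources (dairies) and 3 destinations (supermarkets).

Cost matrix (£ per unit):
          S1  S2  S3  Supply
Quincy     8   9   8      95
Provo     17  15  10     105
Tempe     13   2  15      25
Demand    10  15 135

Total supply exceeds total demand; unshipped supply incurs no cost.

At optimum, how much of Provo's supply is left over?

55

Minimum-cost shipments:
  Quincy→S1: 10 crates
  Quincy→S3: 85 crates
  Provo→S3: 50 crates
  Tempe→S2: 15 crates
Total cost = £1290.
Provo ships 50 of its 105, leaving 55.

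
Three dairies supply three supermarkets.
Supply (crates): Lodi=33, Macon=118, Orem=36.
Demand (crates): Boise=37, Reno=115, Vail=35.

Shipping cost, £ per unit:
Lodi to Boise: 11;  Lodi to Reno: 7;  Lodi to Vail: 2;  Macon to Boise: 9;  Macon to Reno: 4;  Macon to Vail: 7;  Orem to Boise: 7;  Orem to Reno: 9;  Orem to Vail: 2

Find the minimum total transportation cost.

A cheapest plan:
  Lodi→Vail: 33 × £2 = £66
  Macon→Boise: 3 × £9 = £27
  Macon→Reno: 115 × £4 = £460
  Orem→Boise: 34 × £7 = £238
  Orem→Vail: 2 × £2 = £4
Total = 66 + 27 + 460 + 238 + 4 = £795.
(Supply check: Lodi ships 33; Macon ships 118; Orem ships 36.)

795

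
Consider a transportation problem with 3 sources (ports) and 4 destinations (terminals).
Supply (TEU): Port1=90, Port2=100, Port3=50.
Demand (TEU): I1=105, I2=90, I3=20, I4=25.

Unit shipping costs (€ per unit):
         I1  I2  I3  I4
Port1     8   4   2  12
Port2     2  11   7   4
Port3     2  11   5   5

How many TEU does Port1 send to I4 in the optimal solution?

Solving gives:
  Port1–I2: 90 × €4 = €360
  Port2–I1: 75 × €2 = €150
  Port2–I4: 25 × €4 = €100
  Port3–I1: 30 × €2 = €60
  Port3–I3: 20 × €5 = €100
Total cost = €770.
The route Port1→I4 is not used.

0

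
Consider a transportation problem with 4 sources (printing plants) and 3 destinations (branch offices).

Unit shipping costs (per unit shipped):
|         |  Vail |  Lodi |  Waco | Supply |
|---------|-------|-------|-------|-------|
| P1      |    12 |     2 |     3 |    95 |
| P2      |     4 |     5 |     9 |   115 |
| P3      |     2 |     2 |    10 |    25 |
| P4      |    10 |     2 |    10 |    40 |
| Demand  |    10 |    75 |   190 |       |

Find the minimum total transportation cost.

1360

Optimal allocation:
  P1 to Waco: 95 boxes
  P2 to Vail: 10 boxes
  P2 to Lodi: 10 boxes
  P2 to Waco: 95 boxes
  P3 to Lodi: 25 boxes
  P4 to Lodi: 40 boxes
Total cost = 1360.
(Supply check: P1 ships 95; P2 ships 115; P3 ships 25; P4 ships 40.)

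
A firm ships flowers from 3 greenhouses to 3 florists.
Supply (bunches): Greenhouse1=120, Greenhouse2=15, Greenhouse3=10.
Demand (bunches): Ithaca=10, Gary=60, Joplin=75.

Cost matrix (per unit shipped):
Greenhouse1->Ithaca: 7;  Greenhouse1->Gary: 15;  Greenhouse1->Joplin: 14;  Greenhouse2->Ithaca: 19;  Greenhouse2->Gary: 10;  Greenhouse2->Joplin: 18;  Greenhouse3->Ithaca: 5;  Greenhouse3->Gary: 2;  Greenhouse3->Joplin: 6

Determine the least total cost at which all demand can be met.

1815

A cheapest plan:
  Greenhouse1–Ithaca: 10 × 7 = 70
  Greenhouse1–Gary: 35 × 15 = 525
  Greenhouse1–Joplin: 75 × 14 = 1050
  Greenhouse2–Gary: 15 × 10 = 150
  Greenhouse3–Gary: 10 × 2 = 20
Total = 70 + 525 + 1050 + 150 + 20 = 1815.
(Supply check: Greenhouse1 ships 120; Greenhouse2 ships 15; Greenhouse3 ships 10.)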